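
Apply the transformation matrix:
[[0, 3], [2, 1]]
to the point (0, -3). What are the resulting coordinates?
(-9, -3)

Matrix multiplication:
[[0, 3], [2, 1]] × [0, -3]ᵀ
= [0×0 + 3×-3, 2×0 + 1×-3]ᵀ
= [-9.0000, -3.0000]ᵀ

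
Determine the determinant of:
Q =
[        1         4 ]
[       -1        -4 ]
det(Q) = 0

For a 2×2 matrix [[a, b], [c, d]], det = a*d - b*c.
det(Q) = (1)*(-4) - (4)*(-1) = -4 + 4 = 0.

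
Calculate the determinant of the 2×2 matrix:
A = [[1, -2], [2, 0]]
4

For A = [[a, b], [c, d]], det(A) = a*d - b*c.
det(A) = (1)*(0) - (-2)*(2) = 0 - -4 = 4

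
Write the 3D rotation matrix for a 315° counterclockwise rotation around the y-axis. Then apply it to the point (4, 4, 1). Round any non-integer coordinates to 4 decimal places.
R = [[√2/2, 0, -√2/2], [0, 1, 0], [√2/2, 0, √2/2]]; R·(4, 4, 1) = (2.1213, 4.0000, 3.5355)

Rotation matrix for 315° around y-axis:
cos(315°) = √2/2, sin(315°) = -√2/2
R = [[√2/2, 0, -√2/2], [0, 1, 0], [√2/2, 0, √2/2]]
Apply to (4, 4, 1): R·[4, 4, 1]ᵀ = (2.1213, 4.0000, 3.5355)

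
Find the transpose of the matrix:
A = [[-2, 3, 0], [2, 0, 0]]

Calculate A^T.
[[-2, 2], [3, 0], [0, 0]]

The transpose sends entry (i,j) to (j,i); rows become columns.
Row 0 of A: [-2, 3, 0] -> column 0 of A^T.
Row 1 of A: [2, 0, 0] -> column 1 of A^T.
A^T = [[-2, 2], [3, 0], [0, 0]]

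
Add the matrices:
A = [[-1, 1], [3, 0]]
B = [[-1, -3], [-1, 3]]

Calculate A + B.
[[-2, -2], [2, 3]]

Add corresponding elements:
(-1)+(-1)=-2
(1)+(-3)=-2
(3)+(-1)=2
(0)+(3)=3
A + B = [[-2, -2], [2, 3]]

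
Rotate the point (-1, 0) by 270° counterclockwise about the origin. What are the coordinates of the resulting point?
(0, 1)

Rotation matrix R(θ) = [[cos θ, -sin θ], [sin θ, cos θ]]; for θ = 270°:
R = [[0, 1], [-1, 0]]
Result: R × [-1, 0]ᵀ = [0·-1 + (1)·0, -1·-1 + (0)·0]ᵀ = (0, 1)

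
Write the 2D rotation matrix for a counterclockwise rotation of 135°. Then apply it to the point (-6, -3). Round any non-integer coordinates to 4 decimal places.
R = [[-√2/2, -√2/2], [√2/2, -√2/2]]; R·(-6, -3) = (6.3640, -2.1213)

Rotation matrix formula: R(θ) = [[cos θ, -sin θ], [sin θ, cos θ]]
For θ = 135°:
cos(135°) = -√2/2
sin(135°) = √2/2
R = [[-√2/2, -√2/2], [√2/2, -√2/2]]
Apply to (-6, -3): [-√2/2·-6 + (-√2/2)·-3, √2/2·-6 + -√2/2·-3] = (6.3640, -2.1213)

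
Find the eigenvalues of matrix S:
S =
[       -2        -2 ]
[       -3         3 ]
λ = -3, 4

Solve det(S - λI) = 0. For a 2×2 matrix the characteristic equation is λ² - (trace)λ + det = 0.
trace(S) = a + d = -2 + 3 = 1.
det(S) = a*d - b*c = (-2)*(3) - (-2)*(-3) = -6 - 6 = -12.
Characteristic equation: λ² - (1)λ + (-12) = 0.
Discriminant = (1)² - 4*(-12) = 1 + 48 = 49.
λ = (1 ± √49) / 2 = (1 ± 7) / 2 = -3, 4.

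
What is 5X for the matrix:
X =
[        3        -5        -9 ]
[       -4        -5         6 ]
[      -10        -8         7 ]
5X =
[       15       -25       -45 ]
[      -20       -25        30 ]
[      -50       -40        35 ]

Scalar multiplication is elementwise: (5X)[i][j] = 5 * X[i][j].
  (5X)[0][0] = 5 * (3) = 15
  (5X)[0][1] = 5 * (-5) = -25
  (5X)[0][2] = 5 * (-9) = -45
  (5X)[1][0] = 5 * (-4) = -20
  (5X)[1][1] = 5 * (-5) = -25
  (5X)[1][2] = 5 * (6) = 30
  (5X)[2][0] = 5 * (-10) = -50
  (5X)[2][1] = 5 * (-8) = -40
  (5X)[2][2] = 5 * (7) = 35
5X =
[       15       -25       -45 ]
[      -20       -25        30 ]
[      -50       -40        35 ]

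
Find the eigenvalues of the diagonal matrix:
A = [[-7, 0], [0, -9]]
λ₁ = -7, λ₂ = -9

The characteristic polynomial of A is det(A - λI) = (-7 - λ)(-9 - λ) = 0.
The roots are λ = -7 and λ = -9, so the eigenvalues are the diagonal entries.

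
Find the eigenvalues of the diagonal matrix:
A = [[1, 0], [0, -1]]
λ₁ = 1, λ₂ = -1

The characteristic polynomial of A is det(A - λI) = (1 - λ)(-1 - λ) = 0.
The roots are λ = 1 and λ = -1, so the eigenvalues are the diagonal entries.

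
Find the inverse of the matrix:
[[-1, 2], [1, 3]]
[[-3/5, 2/5], [1/5, 1/5]]

For [[a,b],[c,d]], inverse = (1/det)·[[d,-b],[-c,a]]
det = -1·3 - 2·1 = -5
Inverse = (1/-5)·[[3, -2], [-1, -1]]
        = [[-3/5, 2/5], [1/5, 1/5]]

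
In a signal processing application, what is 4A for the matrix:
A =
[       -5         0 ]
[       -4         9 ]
4A =
[      -20         0 ]
[      -16        36 ]

Scalar multiplication is elementwise: (4A)[i][j] = 4 * A[i][j].
  (4A)[0][0] = 4 * (-5) = -20
  (4A)[0][1] = 4 * (0) = 0
  (4A)[1][0] = 4 * (-4) = -16
  (4A)[1][1] = 4 * (9) = 36
4A =
[      -20         0 ]
[      -16        36 ]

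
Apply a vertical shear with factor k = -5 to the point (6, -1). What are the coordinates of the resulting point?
(6, -31)

Shear matrix for vertical shear with factor k = -5:
[[1, 0], [-5, 1]]
Result: (6, -1) → (6, -31)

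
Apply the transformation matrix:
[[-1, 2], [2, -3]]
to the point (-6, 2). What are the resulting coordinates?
(10, -18)

Matrix multiplication:
[[-1, 2], [2, -3]] × [-6, 2]ᵀ
= [-1×-6 + 2×2, 2×-6 + -3×2]ᵀ
= [10.0000, -18.0000]ᵀ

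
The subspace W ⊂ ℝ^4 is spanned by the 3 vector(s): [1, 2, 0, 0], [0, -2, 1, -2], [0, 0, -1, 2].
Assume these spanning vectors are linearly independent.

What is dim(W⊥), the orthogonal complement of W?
dim(W⊥) = 1

For any subspace W of ℝ^n, dim(W) + dim(W⊥) = n (the whole-space dimension).
Here the given 3 vectors are linearly independent, so dim(W) = 3.
Thus dim(W⊥) = n - dim(W) = 4 - 3 = 1.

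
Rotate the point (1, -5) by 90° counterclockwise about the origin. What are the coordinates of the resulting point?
(5, 1)

Rotation matrix R(θ) = [[cos θ, -sin θ], [sin θ, cos θ]]; for θ = 90°:
R = [[0, -1], [1, 0]]
Result: R × [1, -5]ᵀ = [0·1 + (-1)·-5, 1·1 + (0)·-5]ᵀ = (5, 1)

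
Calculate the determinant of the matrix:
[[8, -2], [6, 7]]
68

For a 2×2 matrix [[a, b], [c, d]], det = ad - bc
det = (8)(7) - (-2)(6) = 56 - -12 = 68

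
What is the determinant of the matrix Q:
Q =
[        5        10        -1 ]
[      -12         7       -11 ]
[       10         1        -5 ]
det(Q) = -1738

Expand along row 0 (cofactor expansion): det(Q) = a*(e*i - f*h) - b*(d*i - f*g) + c*(d*h - e*g), where the 3×3 is [[a, b, c], [d, e, f], [g, h, i]].
Minor M_00 = (7)*(-5) - (-11)*(1) = -35 + 11 = -24.
Minor M_01 = (-12)*(-5) - (-11)*(10) = 60 + 110 = 170.
Minor M_02 = (-12)*(1) - (7)*(10) = -12 - 70 = -82.
det(Q) = (5)*(-24) - (10)*(170) + (-1)*(-82) = -120 - 1700 + 82 = -1738.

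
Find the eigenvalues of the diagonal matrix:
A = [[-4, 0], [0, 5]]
λ₁ = -4, λ₂ = 5

The characteristic polynomial of A is det(A - λI) = (-4 - λ)(5 - λ) = 0.
The roots are λ = -4 and λ = 5, so the eigenvalues are the diagonal entries.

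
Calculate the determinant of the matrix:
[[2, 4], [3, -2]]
-16

For a 2×2 matrix [[a, b], [c, d]], det = ad - bc
det = (2)(-2) - (4)(3) = -4 - 12 = -16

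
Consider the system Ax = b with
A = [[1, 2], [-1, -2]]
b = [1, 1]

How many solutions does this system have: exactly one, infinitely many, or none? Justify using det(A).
No solution

det(A) = (1)*(-2) - (2)*(-1) = 0, so A is singular.
The column space of A is span(column 1) = span([1, -1]).
b = [1, 1] is not a scalar multiple of column 1, so b ∉ column space and the system is inconsistent — no solution.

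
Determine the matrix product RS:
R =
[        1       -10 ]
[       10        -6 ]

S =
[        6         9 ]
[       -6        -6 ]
RS =
[       66        69 ]
[       96       126 ]

Matrix multiplication: (RS)[i][j] = sum over k of R[i][k] * S[k][j].
  (RS)[0][0] = (1)*(6) + (-10)*(-6) = 66
  (RS)[0][1] = (1)*(9) + (-10)*(-6) = 69
  (RS)[1][0] = (10)*(6) + (-6)*(-6) = 96
  (RS)[1][1] = (10)*(9) + (-6)*(-6) = 126
RS =
[       66        69 ]
[       96       126 ]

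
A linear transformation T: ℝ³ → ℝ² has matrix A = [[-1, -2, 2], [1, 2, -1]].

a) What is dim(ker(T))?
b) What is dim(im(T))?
dim(ker) = 1, dim(im) = 2

The two rows are not scalar multiples of one another (no single k satisfies row 2 = k × row 1), so they are linearly independent.
Thus rank(A) = 2.
dim(im(T)) = rank(A) = 2.
By the rank-nullity theorem applied to T: ℝ³ → ℝ², rank(A) + nullity(A) = 3 (the domain dimension), so dim(ker(T)) = 3 - 2 = 1.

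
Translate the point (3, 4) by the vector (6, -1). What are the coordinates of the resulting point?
(9, 3)

Translation by (6, -1):
x' = 3 + 6 = 9
y' = 4 + -1 = 3
Homogeneous matrix: [[1, 0, 6], [0, 1, -1], [0, 0, 1]]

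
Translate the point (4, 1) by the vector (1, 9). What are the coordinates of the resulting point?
(5, 10)

Translation by (1, 9):
x' = 4 + 1 = 5
y' = 1 + 9 = 10
Homogeneous matrix: [[1, 0, 1], [0, 1, 9], [0, 0, 1]]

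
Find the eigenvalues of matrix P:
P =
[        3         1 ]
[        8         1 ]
λ = -1, 5

Solve det(P - λI) = 0. For a 2×2 matrix the characteristic equation is λ² - (trace)λ + det = 0.
trace(P) = a + d = 3 + 1 = 4.
det(P) = a*d - b*c = (3)*(1) - (1)*(8) = 3 - 8 = -5.
Characteristic equation: λ² - (4)λ + (-5) = 0.
Discriminant = (4)² - 4*(-5) = 16 + 20 = 36.
λ = (4 ± √36) / 2 = (4 ± 6) / 2 = -1, 5.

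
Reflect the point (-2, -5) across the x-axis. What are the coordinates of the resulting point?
(-2, 5)

Reflection across x-axis: (-2, -5) → (-2, 5)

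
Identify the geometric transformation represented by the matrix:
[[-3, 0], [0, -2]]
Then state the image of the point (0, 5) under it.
non-uniform scaling by (-3, -2); image of (0, 5) is (0, -10)

This is diagonal with distinct entries, so it scales the x-axis by -3 and the y-axis by -2.
The matrix [[-3, 0], [0, -2]] represents: non-uniform scaling by (-3, -2).
Applying it to (0, 5): [-3·0 + 0·5, 0·0 + -2·5] = (0, -10).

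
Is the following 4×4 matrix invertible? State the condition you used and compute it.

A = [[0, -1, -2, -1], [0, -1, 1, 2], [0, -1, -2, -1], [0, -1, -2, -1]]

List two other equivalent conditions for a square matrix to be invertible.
No, not invertible; det(A) = 0 (two rows are equal, so the rows are linearly dependent). Equivalent conditions (failing for this A): rank(A) < 4; Ax = 0 has non-trivial solutions; 0 is an eigenvalue; the columns are linearly dependent.

To check invertibility, compute det(A).
In this matrix, row 0 and the last row are identical, so one row is a scalar multiple of another and the rows are linearly dependent.
A matrix with linearly dependent rows has det = 0 and is not invertible.
Equivalent failed conditions:
- rank(A) < 4.
- Ax = 0 has non-trivial solutions.
- 0 is an eigenvalue.
- The columns are linearly dependent.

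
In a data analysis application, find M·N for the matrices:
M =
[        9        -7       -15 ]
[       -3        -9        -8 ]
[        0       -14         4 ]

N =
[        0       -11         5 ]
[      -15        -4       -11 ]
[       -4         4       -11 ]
MN =
[      165      -131       287 ]
[      167        37       172 ]
[      194        72       110 ]

Matrix multiplication: (MN)[i][j] = sum over k of M[i][k] * N[k][j].
  (MN)[0][0] = (9)*(0) + (-7)*(-15) + (-15)*(-4) = 165
  (MN)[0][1] = (9)*(-11) + (-7)*(-4) + (-15)*(4) = -131
  (MN)[0][2] = (9)*(5) + (-7)*(-11) + (-15)*(-11) = 287
  (MN)[1][0] = (-3)*(0) + (-9)*(-15) + (-8)*(-4) = 167
  (MN)[1][1] = (-3)*(-11) + (-9)*(-4) + (-8)*(4) = 37
  (MN)[1][2] = (-3)*(5) + (-9)*(-11) + (-8)*(-11) = 172
  (MN)[2][0] = (0)*(0) + (-14)*(-15) + (4)*(-4) = 194
  (MN)[2][1] = (0)*(-11) + (-14)*(-4) + (4)*(4) = 72
  (MN)[2][2] = (0)*(5) + (-14)*(-11) + (4)*(-11) = 110
MN =
[      165      -131       287 ]
[      167        37       172 ]
[      194        72       110 ]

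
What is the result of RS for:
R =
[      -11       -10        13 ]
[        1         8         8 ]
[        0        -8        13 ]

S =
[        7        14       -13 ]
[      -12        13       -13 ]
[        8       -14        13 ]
RS =
[      147      -466       442 ]
[      -25         6       -13 ]
[      200      -286       273 ]

Matrix multiplication: (RS)[i][j] = sum over k of R[i][k] * S[k][j].
  (RS)[0][0] = (-11)*(7) + (-10)*(-12) + (13)*(8) = 147
  (RS)[0][1] = (-11)*(14) + (-10)*(13) + (13)*(-14) = -466
  (RS)[0][2] = (-11)*(-13) + (-10)*(-13) + (13)*(13) = 442
  (RS)[1][0] = (1)*(7) + (8)*(-12) + (8)*(8) = -25
  (RS)[1][1] = (1)*(14) + (8)*(13) + (8)*(-14) = 6
  (RS)[1][2] = (1)*(-13) + (8)*(-13) + (8)*(13) = -13
  (RS)[2][0] = (0)*(7) + (-8)*(-12) + (13)*(8) = 200
  (RS)[2][1] = (0)*(14) + (-8)*(13) + (13)*(-14) = -286
  (RS)[2][2] = (0)*(-13) + (-8)*(-13) + (13)*(13) = 273
RS =
[      147      -466       442 ]
[      -25         6       -13 ]
[      200      -286       273 ]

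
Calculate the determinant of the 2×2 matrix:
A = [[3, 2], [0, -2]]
-6

For A = [[a, b], [c, d]], det(A) = a*d - b*c.
det(A) = (3)*(-2) - (2)*(0) = -6 - 0 = -6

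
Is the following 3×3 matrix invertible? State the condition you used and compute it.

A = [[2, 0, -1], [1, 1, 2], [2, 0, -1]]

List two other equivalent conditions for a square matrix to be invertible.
No, not invertible; det(A) = 0 (two rows are equal, so the rows are linearly dependent). Equivalent conditions (failing for this A): rank(A) < 3; Ax = 0 has non-trivial solutions; 0 is an eigenvalue; the columns are linearly dependent.

To check invertibility, compute det(A).
In this matrix, row 0 and the last row are identical, so one row is a scalar multiple of another and the rows are linearly dependent.
A matrix with linearly dependent rows has det = 0 and is not invertible.
Equivalent failed conditions:
- rank(A) < 3.
- Ax = 0 has non-trivial solutions.
- 0 is an eigenvalue.
- The columns are linearly dependent.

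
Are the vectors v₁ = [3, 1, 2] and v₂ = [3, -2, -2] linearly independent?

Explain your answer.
Yes, linearly independent

Two vectors are linearly dependent iff one is a scalar multiple of the other.
No single scalar k satisfies v₂ = k·v₁ (the ratios of corresponding entries disagree), so v₁ and v₂ are linearly independent.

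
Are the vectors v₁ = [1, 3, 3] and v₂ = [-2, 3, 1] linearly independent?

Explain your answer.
Yes, linearly independent

Two vectors are linearly dependent iff one is a scalar multiple of the other.
No single scalar k satisfies v₂ = k·v₁ (the ratios of corresponding entries disagree), so v₁ and v₂ are linearly independent.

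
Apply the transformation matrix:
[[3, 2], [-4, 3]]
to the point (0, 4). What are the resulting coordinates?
(8, 12)

Matrix multiplication:
[[3, 2], [-4, 3]] × [0, 4]ᵀ
= [3×0 + 2×4, -4×0 + 3×4]ᵀ
= [8.0000, 12.0000]ᵀ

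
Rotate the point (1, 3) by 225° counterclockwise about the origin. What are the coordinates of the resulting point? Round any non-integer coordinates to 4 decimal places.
(1.4142, -2.8284)

Rotation matrix R(θ) = [[cos θ, -sin θ], [sin θ, cos θ]]; for θ = 225°:
R = [[-√2/2, √2/2], [-√2/2, -√2/2]]
Result: R × [1, 3]ᵀ = [-√2/2·1 + (√2/2)·3, -√2/2·1 + (-√2/2)·3]ᵀ = (1.4142, -2.8284)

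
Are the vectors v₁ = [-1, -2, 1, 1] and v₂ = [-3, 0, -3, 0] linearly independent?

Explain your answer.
Yes, linearly independent

Two vectors are linearly dependent iff one is a scalar multiple of the other.
No single scalar k satisfies v₂ = k·v₁ (the ratios of corresponding entries disagree), so v₁ and v₂ are linearly independent.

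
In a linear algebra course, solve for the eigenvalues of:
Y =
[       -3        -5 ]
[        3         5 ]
λ = 0, 2

Solve det(Y - λI) = 0. For a 2×2 matrix the characteristic equation is λ² - (trace)λ + det = 0.
trace(Y) = a + d = -3 + 5 = 2.
det(Y) = a*d - b*c = (-3)*(5) - (-5)*(3) = -15 + 15 = 0.
Characteristic equation: λ² - (2)λ + (0) = 0.
Discriminant = (2)² - 4*(0) = 4 - 0 = 4.
λ = (2 ± √4) / 2 = (2 ± 2) / 2 = 0, 2.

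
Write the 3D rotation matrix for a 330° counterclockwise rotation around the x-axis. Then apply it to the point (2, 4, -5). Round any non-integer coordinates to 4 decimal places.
R = [[1, 0, 0], [0, √3/2, 1/2], [0, -1/2, √3/2]]; R·(2, 4, -5) = (2.0000, 0.9641, -6.3301)

Rotation matrix for 330° around x-axis:
cos(330°) = √3/2, sin(330°) = -1/2
R = [[1, 0, 0], [0, √3/2, 1/2], [0, -1/2, √3/2]]
Apply to (2, 4, -5): R·[2, 4, -5]ᵀ = (2.0000, 0.9641, -6.3301)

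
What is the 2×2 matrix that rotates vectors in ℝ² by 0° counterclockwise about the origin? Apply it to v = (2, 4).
R = [[1, 0], [0, 1]]; R·v = (2, 4)

A counterclockwise rotation by angle θ in ℝ² has matrix R(θ) = [[cos θ, -sin θ], [sin θ, cos θ]].
For θ = 0°: cos θ = 1, sin θ = 0.
R(0°) = [[1, 0], [0, 1]].
R·v = [1·2 + (0)·4, 0·2 + 1·4] = (2, 4).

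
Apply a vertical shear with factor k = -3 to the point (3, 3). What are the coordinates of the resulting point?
(3, -6)

Shear matrix for vertical shear with factor k = -3:
[[1, 0], [-3, 1]]
Result: (3, 3) → (3, -6)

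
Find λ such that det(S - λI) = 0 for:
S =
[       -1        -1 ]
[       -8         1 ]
λ = -3, 3

Solve det(S - λI) = 0. For a 2×2 matrix the characteristic equation is λ² - (trace)λ + det = 0.
trace(S) = a + d = -1 + 1 = 0.
det(S) = a*d - b*c = (-1)*(1) - (-1)*(-8) = -1 - 8 = -9.
Characteristic equation: λ² - (0)λ + (-9) = 0.
Discriminant = (0)² - 4*(-9) = 0 + 36 = 36.
λ = (0 ± √36) / 2 = (0 ± 6) / 2 = -3, 3.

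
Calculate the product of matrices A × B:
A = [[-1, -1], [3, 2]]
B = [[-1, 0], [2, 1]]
[[-1, -1], [1, 2]]

Matrix multiplication:
C[0][0] = -1×-1 + -1×2 = -1
C[0][1] = -1×0 + -1×1 = -1
C[1][0] = 3×-1 + 2×2 = 1
C[1][1] = 3×0 + 2×1 = 2
Result: [[-1, -1], [1, 2]]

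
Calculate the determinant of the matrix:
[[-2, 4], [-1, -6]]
16

For a 2×2 matrix [[a, b], [c, d]], det = ad - bc
det = (-2)(-6) - (4)(-1) = 12 - -4 = 16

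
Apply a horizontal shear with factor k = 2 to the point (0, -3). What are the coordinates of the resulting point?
(-6, -3)

Shear matrix for horizontal shear with factor k = 2:
[[1, 2], [0, 1]]
Result: (0, -3) → (-6, -3)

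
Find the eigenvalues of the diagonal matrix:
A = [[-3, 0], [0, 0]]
λ₁ = -3, λ₂ = 0

The characteristic polynomial of A is det(A - λI) = (-3 - λ)(0 - λ) = 0.
The roots are λ = -3 and λ = 0, so the eigenvalues are the diagonal entries.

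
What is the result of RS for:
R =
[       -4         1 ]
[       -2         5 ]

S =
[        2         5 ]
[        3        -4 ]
RS =
[       -5       -24 ]
[       11       -30 ]

Matrix multiplication: (RS)[i][j] = sum over k of R[i][k] * S[k][j].
  (RS)[0][0] = (-4)*(2) + (1)*(3) = -5
  (RS)[0][1] = (-4)*(5) + (1)*(-4) = -24
  (RS)[1][0] = (-2)*(2) + (5)*(3) = 11
  (RS)[1][1] = (-2)*(5) + (5)*(-4) = -30
RS =
[       -5       -24 ]
[       11       -30 ]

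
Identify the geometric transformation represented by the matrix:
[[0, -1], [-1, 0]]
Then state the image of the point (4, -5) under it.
reflection across the line y = -x; image of (4, -5) is (5, -4)

This is a symmetric orthogonal matrix with determinant -1, which characterizes a reflection in ℝ².
The matrix [[0, -1], [-1, 0]] represents: reflection across the line y = -x.
Applying it to (4, -5): [0·4 + -1·-5, -1·4 + 0·-5] = (5, -4).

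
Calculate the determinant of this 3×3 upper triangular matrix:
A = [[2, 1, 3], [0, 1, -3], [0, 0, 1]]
2

The determinant of a triangular matrix is the product of its diagonal entries (the off-diagonal entries above the diagonal do not affect it).
det(A) = (2) * (1) * (1) = 2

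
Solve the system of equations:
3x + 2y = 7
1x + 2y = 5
x = 1, y = 2

Use elimination (row reduction):
Equation 1: 3x + 2y = 7.
Equation 2: 1x + 2y = 5.
Multiply Eq1 by 1 and Eq2 by 3: 3x + 2y = 7;  3x + 6y = 15.
Subtract: (4)y = 8, so y = 2.
Back-substitute into Eq1: 3x + 2*(2) = 7, so x = 1.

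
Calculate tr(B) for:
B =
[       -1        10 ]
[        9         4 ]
tr(B) = -1 + 4 = 3

The trace of a square matrix is the sum of its diagonal entries.
Diagonal entries of B: B[0][0] = -1, B[1][1] = 4.
tr(B) = -1 + 4 = 3.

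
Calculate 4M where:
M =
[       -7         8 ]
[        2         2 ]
4M =
[      -28        32 ]
[        8         8 ]

Scalar multiplication is elementwise: (4M)[i][j] = 4 * M[i][j].
  (4M)[0][0] = 4 * (-7) = -28
  (4M)[0][1] = 4 * (8) = 32
  (4M)[1][0] = 4 * (2) = 8
  (4M)[1][1] = 4 * (2) = 8
4M =
[      -28        32 ]
[        8         8 ]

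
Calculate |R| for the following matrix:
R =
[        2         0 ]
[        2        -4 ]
det(R) = -8

For a 2×2 matrix [[a, b], [c, d]], det = a*d - b*c.
det(R) = (2)*(-4) - (0)*(2) = -8 - 0 = -8.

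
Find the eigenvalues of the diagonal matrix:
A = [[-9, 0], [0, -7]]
λ₁ = -9, λ₂ = -7

The characteristic polynomial of A is det(A - λI) = (-9 - λ)(-7 - λ) = 0.
The roots are λ = -9 and λ = -7, so the eigenvalues are the diagonal entries.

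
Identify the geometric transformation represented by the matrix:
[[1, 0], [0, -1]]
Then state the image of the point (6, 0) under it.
reflection across the x-axis; image of (6, 0) is (6, 0)

This is a symmetric orthogonal matrix with determinant -1, which characterizes a reflection in ℝ².
The matrix [[1, 0], [0, -1]] represents: reflection across the x-axis.
Applying it to (6, 0): [1·6 + 0·0, 0·6 + -1·0] = (6, 0).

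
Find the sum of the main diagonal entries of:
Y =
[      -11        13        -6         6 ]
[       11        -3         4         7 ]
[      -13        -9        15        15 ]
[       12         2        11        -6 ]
tr(Y) = -11 - 3 + 15 - 6 = -5

The trace of a square matrix is the sum of its diagonal entries.
Diagonal entries of Y: Y[0][0] = -11, Y[1][1] = -3, Y[2][2] = 15, Y[3][3] = -6.
tr(Y) = -11 - 3 + 15 - 6 = -5.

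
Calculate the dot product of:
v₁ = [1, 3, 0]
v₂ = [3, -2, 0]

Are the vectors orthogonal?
-3, No

The dot product is the sum of products of corresponding components.
v₁·v₂ = (1)*(3) + (3)*(-2) + (0)*(0) = 3 - 6 + 0 = -3.
Two vectors are orthogonal iff their dot product is 0; here the dot product is -3, so the vectors are not orthogonal.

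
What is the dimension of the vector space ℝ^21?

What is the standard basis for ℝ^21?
Dimension = 21; standard basis = {e_1, e_2, e_3, …, e_21}

ℝ^21 is the space of 21-tuples of real numbers; its dimension is 21.
The standard basis consists of 21 vectors: e_1, e_2, e_3, …, e_21, where e_i is the vector with 1 in position i and 0 elsewhere.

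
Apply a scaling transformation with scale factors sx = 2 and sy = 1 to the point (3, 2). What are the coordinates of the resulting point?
(6, 2)

Scaling matrix:
[[2, 0], [0, 1]]
Result: (3 × 2, 2 × 1) = (6, 2)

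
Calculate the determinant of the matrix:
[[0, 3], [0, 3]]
0

For a 2×2 matrix [[a, b], [c, d]], det = ad - bc
det = (0)(3) - (3)(0) = 0 - 0 = 0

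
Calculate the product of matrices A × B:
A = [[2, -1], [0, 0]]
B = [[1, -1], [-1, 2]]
[[3, -4], [0, 0]]

Matrix multiplication:
C[0][0] = 2×1 + -1×-1 = 3
C[0][1] = 2×-1 + -1×2 = -4
C[1][0] = 0×1 + 0×-1 = 0
C[1][1] = 0×-1 + 0×2 = 0
Result: [[3, -4], [0, 0]]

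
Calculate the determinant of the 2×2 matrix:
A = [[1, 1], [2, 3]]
1

For A = [[a, b], [c, d]], det(A) = a*d - b*c.
det(A) = (1)*(3) - (1)*(2) = 3 - 2 = 1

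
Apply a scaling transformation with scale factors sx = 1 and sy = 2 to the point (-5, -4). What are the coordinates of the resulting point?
(-5, -8)

Scaling matrix:
[[1, 0], [0, 2]]
Result: (-5 × 1, -4 × 2) = (-5, -8)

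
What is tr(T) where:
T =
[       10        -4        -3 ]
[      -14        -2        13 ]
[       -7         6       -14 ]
tr(T) = 10 - 2 - 14 = -6

The trace of a square matrix is the sum of its diagonal entries.
Diagonal entries of T: T[0][0] = 10, T[1][1] = -2, T[2][2] = -14.
tr(T) = 10 - 2 - 14 = -6.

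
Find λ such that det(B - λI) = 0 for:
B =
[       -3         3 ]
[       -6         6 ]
λ = 0, 3

Solve det(B - λI) = 0. For a 2×2 matrix the characteristic equation is λ² - (trace)λ + det = 0.
trace(B) = a + d = -3 + 6 = 3.
det(B) = a*d - b*c = (-3)*(6) - (3)*(-6) = -18 + 18 = 0.
Characteristic equation: λ² - (3)λ + (0) = 0.
Discriminant = (3)² - 4*(0) = 9 - 0 = 9.
λ = (3 ± √9) / 2 = (3 ± 3) / 2 = 0, 3.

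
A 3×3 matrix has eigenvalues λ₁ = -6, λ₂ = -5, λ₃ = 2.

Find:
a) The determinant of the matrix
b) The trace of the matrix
det = 60, trace = -9

Two standard eigenvalue identities:
- det(A) equals the product of the eigenvalues (counted with multiplicity).
- trace(A) equals the sum of the eigenvalues.
det(A) = (-6)*(-5)*(2) = 60.
trace(A) = -6 - 5 + 2 = -9.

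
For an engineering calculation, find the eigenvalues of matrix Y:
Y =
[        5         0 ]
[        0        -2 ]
λ = -2, 5

Solve det(Y - λI) = 0. For a 2×2 matrix the characteristic equation is λ² - (trace)λ + det = 0.
trace(Y) = a + d = 5 - 2 = 3.
det(Y) = a*d - b*c = (5)*(-2) - (0)*(0) = -10 - 0 = -10.
Characteristic equation: λ² - (3)λ + (-10) = 0.
Discriminant = (3)² - 4*(-10) = 9 + 40 = 49.
λ = (3 ± √49) / 2 = (3 ± 7) / 2 = -2, 5.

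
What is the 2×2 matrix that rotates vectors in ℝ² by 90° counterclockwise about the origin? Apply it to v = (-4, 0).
R = [[0, -1], [1, 0]]; R·v = (0, -4)

A counterclockwise rotation by angle θ in ℝ² has matrix R(θ) = [[cos θ, -sin θ], [sin θ, cos θ]].
For θ = 90°: cos θ = 0, sin θ = 1.
R(90°) = [[0, -1], [1, 0]].
R·v = [0·-4 + (-1)·0, 1·-4 + 0·0] = (0, -4).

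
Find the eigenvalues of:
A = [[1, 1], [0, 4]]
λ = 1, 4

Solve det(A - λI) = 0. For a 2×2 matrix this is λ² - (trace)λ + det = 0.
trace(A) = 1 + 4 = 5.
det(A) = (1)*(4) - (1)*(0) = 4 - 0 = 4.
Characteristic equation: λ² - (5)λ + (4) = 0.
Discriminant: (5)² - 4*(4) = 25 - 16 = 9.
Roots: λ = (5 ± √9) / 2 = 1, 4.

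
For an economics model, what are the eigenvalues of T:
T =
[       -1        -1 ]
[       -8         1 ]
λ = -3, 3

Solve det(T - λI) = 0. For a 2×2 matrix the characteristic equation is λ² - (trace)λ + det = 0.
trace(T) = a + d = -1 + 1 = 0.
det(T) = a*d - b*c = (-1)*(1) - (-1)*(-8) = -1 - 8 = -9.
Characteristic equation: λ² - (0)λ + (-9) = 0.
Discriminant = (0)² - 4*(-9) = 0 + 36 = 36.
λ = (0 ± √36) / 2 = (0 ± 6) / 2 = -3, 3.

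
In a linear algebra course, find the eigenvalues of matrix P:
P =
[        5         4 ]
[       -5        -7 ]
λ = -5, 3

Solve det(P - λI) = 0. For a 2×2 matrix the characteristic equation is λ² - (trace)λ + det = 0.
trace(P) = a + d = 5 - 7 = -2.
det(P) = a*d - b*c = (5)*(-7) - (4)*(-5) = -35 + 20 = -15.
Characteristic equation: λ² - (-2)λ + (-15) = 0.
Discriminant = (-2)² - 4*(-15) = 4 + 60 = 64.
λ = (-2 ± √64) / 2 = (-2 ± 8) / 2 = -5, 3.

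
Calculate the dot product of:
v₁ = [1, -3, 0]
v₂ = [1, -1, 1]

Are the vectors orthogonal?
4, No

The dot product is the sum of products of corresponding components.
v₁·v₂ = (1)*(1) + (-3)*(-1) + (0)*(1) = 1 + 3 + 0 = 4.
Two vectors are orthogonal iff their dot product is 0; here the dot product is 4, so the vectors are not orthogonal.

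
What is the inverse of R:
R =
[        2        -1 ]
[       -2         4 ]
det(R) = 6
R⁻¹ =
[      2/3       1/6 ]
[      1/3       1/3 ]

For a 2×2 matrix R = [[a, b], [c, d]] with det(R) ≠ 0, R⁻¹ = (1/det(R)) * [[d, -b], [-c, a]].
det(R) = (2)*(4) - (-1)*(-2) = 8 - 2 = 6.
R⁻¹ = (1/6) * [[4, 1], [2, 2]].
Dividing each entry by 6 and reducing:
R⁻¹ =
[      2/3       1/6 ]
[      1/3       1/3 ]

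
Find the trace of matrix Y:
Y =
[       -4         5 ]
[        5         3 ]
tr(Y) = -4 + 3 = -1

The trace of a square matrix is the sum of its diagonal entries.
Diagonal entries of Y: Y[0][0] = -4, Y[1][1] = 3.
tr(Y) = -4 + 3 = -1.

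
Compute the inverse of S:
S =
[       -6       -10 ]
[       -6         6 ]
det(S) = -96
S⁻¹ =
[    -1/16     -5/48 ]
[    -1/16      1/16 ]

For a 2×2 matrix S = [[a, b], [c, d]] with det(S) ≠ 0, S⁻¹ = (1/det(S)) * [[d, -b], [-c, a]].
det(S) = (-6)*(6) - (-10)*(-6) = -36 - 60 = -96.
S⁻¹ = (1/-96) * [[6, 10], [6, -6]].
Dividing each entry by -96 and reducing:
S⁻¹ =
[    -1/16     -5/48 ]
[    -1/16      1/16 ]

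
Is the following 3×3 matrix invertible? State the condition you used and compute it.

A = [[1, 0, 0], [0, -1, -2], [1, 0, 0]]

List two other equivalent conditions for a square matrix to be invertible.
No, not invertible; det(A) = 0 (two rows are equal, so the rows are linearly dependent). Equivalent conditions (failing for this A): rank(A) < 3; Ax = 0 has non-trivial solutions; 0 is an eigenvalue; the columns are linearly dependent.

To check invertibility, compute det(A).
In this matrix, row 0 and the last row are identical, so one row is a scalar multiple of another and the rows are linearly dependent.
A matrix with linearly dependent rows has det = 0 and is not invertible.
Equivalent failed conditions:
- rank(A) < 3.
- Ax = 0 has non-trivial solutions.
- 0 is an eigenvalue.
- The columns are linearly dependent.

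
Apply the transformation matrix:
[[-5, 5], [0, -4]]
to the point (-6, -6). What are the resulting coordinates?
(0, 24)

Matrix multiplication:
[[-5, 5], [0, -4]] × [-6, -6]ᵀ
= [-5×-6 + 5×-6, 0×-6 + -4×-6]ᵀ
= [0.0000, 24.0000]ᵀ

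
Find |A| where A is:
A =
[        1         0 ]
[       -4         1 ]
det(A) = 1

For a 2×2 matrix [[a, b], [c, d]], det = a*d - b*c.
det(A) = (1)*(1) - (0)*(-4) = 1 - 0 = 1.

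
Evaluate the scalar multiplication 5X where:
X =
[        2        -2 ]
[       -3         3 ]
5X =
[       10       -10 ]
[      -15        15 ]

Scalar multiplication is elementwise: (5X)[i][j] = 5 * X[i][j].
  (5X)[0][0] = 5 * (2) = 10
  (5X)[0][1] = 5 * (-2) = -10
  (5X)[1][0] = 5 * (-3) = -15
  (5X)[1][1] = 5 * (3) = 15
5X =
[       10       -10 ]
[      -15        15 ]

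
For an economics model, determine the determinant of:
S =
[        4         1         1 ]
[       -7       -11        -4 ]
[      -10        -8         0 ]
det(S) = -142

Expand along row 0 (cofactor expansion): det(S) = a*(e*i - f*h) - b*(d*i - f*g) + c*(d*h - e*g), where the 3×3 is [[a, b, c], [d, e, f], [g, h, i]].
Minor M_00 = (-11)*(0) - (-4)*(-8) = 0 - 32 = -32.
Minor M_01 = (-7)*(0) - (-4)*(-10) = 0 - 40 = -40.
Minor M_02 = (-7)*(-8) - (-11)*(-10) = 56 - 110 = -54.
det(S) = (4)*(-32) - (1)*(-40) + (1)*(-54) = -128 + 40 - 54 = -142.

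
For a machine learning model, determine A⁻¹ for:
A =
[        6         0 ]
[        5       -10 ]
det(A) = -60
A⁻¹ =
[      1/6         0 ]
[     1/12     -1/10 ]

For a 2×2 matrix A = [[a, b], [c, d]] with det(A) ≠ 0, A⁻¹ = (1/det(A)) * [[d, -b], [-c, a]].
det(A) = (6)*(-10) - (0)*(5) = -60 - 0 = -60.
A⁻¹ = (1/-60) * [[-10, 0], [-5, 6]].
Dividing each entry by -60 and reducing:
A⁻¹ =
[      1/6         0 ]
[     1/12     -1/10 ]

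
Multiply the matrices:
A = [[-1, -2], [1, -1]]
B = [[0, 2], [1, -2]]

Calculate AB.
[[-2, 2], [-1, 4]]

Each entry (i,j) of AB = sum over k of A[i][k]*B[k][j].
(AB)[0][0] = (-1)*(0) + (-2)*(1) = -2
(AB)[0][1] = (-1)*(2) + (-2)*(-2) = 2
(AB)[1][0] = (1)*(0) + (-1)*(1) = -1
(AB)[1][1] = (1)*(2) + (-1)*(-2) = 4
AB = [[-2, 2], [-1, 4]]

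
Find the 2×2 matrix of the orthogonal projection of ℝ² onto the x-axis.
[[1, 0], [0, 0]]

The orthogonal projection onto the line spanned by a nonzero vector u = (a, b) has matrix P = (u uᵀ) / (uᵀ u) = (1/(a² + b²)) · [[a², ab], [ab, b²]].
Here u = (1, 0), so a² + b² = 1 + 0 = 1.
P = (1/1) · [[1, 0], [0, 0]] = [[1, 0], [0, 0]].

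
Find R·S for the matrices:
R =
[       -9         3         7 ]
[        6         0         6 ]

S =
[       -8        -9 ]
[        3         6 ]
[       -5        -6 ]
RS =
[       46        57 ]
[      -78       -90 ]

Matrix multiplication: (RS)[i][j] = sum over k of R[i][k] * S[k][j].
  (RS)[0][0] = (-9)*(-8) + (3)*(3) + (7)*(-5) = 46
  (RS)[0][1] = (-9)*(-9) + (3)*(6) + (7)*(-6) = 57
  (RS)[1][0] = (6)*(-8) + (0)*(3) + (6)*(-5) = -78
  (RS)[1][1] = (6)*(-9) + (0)*(6) + (6)*(-6) = -90
RS =
[       46        57 ]
[      -78       -90 ]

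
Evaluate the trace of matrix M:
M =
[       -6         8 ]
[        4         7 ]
tr(M) = -6 + 7 = 1

The trace of a square matrix is the sum of its diagonal entries.
Diagonal entries of M: M[0][0] = -6, M[1][1] = 7.
tr(M) = -6 + 7 = 1.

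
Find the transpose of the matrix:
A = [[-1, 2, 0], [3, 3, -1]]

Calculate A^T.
[[-1, 3], [2, 3], [0, -1]]

The transpose sends entry (i,j) to (j,i); rows become columns.
Row 0 of A: [-1, 2, 0] -> column 0 of A^T.
Row 1 of A: [3, 3, -1] -> column 1 of A^T.
A^T = [[-1, 3], [2, 3], [0, -1]]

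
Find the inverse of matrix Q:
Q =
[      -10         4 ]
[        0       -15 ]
det(Q) = 150
Q⁻¹ =
[    -1/10     -2/75 ]
[        0     -1/15 ]

For a 2×2 matrix Q = [[a, b], [c, d]] with det(Q) ≠ 0, Q⁻¹ = (1/det(Q)) * [[d, -b], [-c, a]].
det(Q) = (-10)*(-15) - (4)*(0) = 150 - 0 = 150.
Q⁻¹ = (1/150) * [[-15, -4], [0, -10]].
Dividing each entry by 150 and reducing:
Q⁻¹ =
[    -1/10     -2/75 ]
[        0     -1/15 ]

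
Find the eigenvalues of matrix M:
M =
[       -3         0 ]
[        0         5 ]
λ = -3, 5

Solve det(M - λI) = 0. For a 2×2 matrix the characteristic equation is λ² - (trace)λ + det = 0.
trace(M) = a + d = -3 + 5 = 2.
det(M) = a*d - b*c = (-3)*(5) - (0)*(0) = -15 - 0 = -15.
Characteristic equation: λ² - (2)λ + (-15) = 0.
Discriminant = (2)² - 4*(-15) = 4 + 60 = 64.
λ = (2 ± √64) / 2 = (2 ± 8) / 2 = -3, 5.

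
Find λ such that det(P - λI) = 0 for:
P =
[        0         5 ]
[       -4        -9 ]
λ = -5, -4

Solve det(P - λI) = 0. For a 2×2 matrix the characteristic equation is λ² - (trace)λ + det = 0.
trace(P) = a + d = 0 - 9 = -9.
det(P) = a*d - b*c = (0)*(-9) - (5)*(-4) = 0 + 20 = 20.
Characteristic equation: λ² - (-9)λ + (20) = 0.
Discriminant = (-9)² - 4*(20) = 81 - 80 = 1.
λ = (-9 ± √1) / 2 = (-9 ± 1) / 2 = -5, -4.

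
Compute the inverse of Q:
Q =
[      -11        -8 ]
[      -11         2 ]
det(Q) = -110
Q⁻¹ =
[    -1/55     -4/55 ]
[    -1/10      1/10 ]

For a 2×2 matrix Q = [[a, b], [c, d]] with det(Q) ≠ 0, Q⁻¹ = (1/det(Q)) * [[d, -b], [-c, a]].
det(Q) = (-11)*(2) - (-8)*(-11) = -22 - 88 = -110.
Q⁻¹ = (1/-110) * [[2, 8], [11, -11]].
Dividing each entry by -110 and reducing:
Q⁻¹ =
[    -1/55     -4/55 ]
[    -1/10      1/10 ]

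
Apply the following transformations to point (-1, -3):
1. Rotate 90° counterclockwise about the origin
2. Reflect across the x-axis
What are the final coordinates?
(3, 1)

Step 1: Rotate 90° → (3, -1)
Step 2: Reflect across the x-axis → (3, 1)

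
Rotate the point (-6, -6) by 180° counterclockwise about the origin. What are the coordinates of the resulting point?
(6, 6)

Rotation matrix R(θ) = [[cos θ, -sin θ], [sin θ, cos θ]]; for θ = 180°:
R = [[-1, 0], [0, -1]]
Result: R × [-6, -6]ᵀ = [-1·-6 + (0)·-6, 0·-6 + (-1)·-6]ᵀ = (6, 6)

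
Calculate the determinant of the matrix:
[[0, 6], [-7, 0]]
42

For a 2×2 matrix [[a, b], [c, d]], det = ad - bc
det = (0)(0) - (6)(-7) = 0 - -42 = 42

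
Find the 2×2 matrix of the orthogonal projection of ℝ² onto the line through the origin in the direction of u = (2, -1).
[[4/5, -2/5], [-2/5, 1/5]]

The orthogonal projection onto the line spanned by a nonzero vector u = (a, b) has matrix P = (u uᵀ) / (uᵀ u) = (1/(a² + b²)) · [[a², ab], [ab, b²]].
Here u = (2, -1), so a² + b² = 4 + 1 = 5.
P = (1/5) · [[4, -2], [-2, 1]] = [[4/5, -2/5], [-2/5, 1/5]].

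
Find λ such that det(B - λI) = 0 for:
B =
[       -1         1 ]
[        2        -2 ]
λ = -3, 0

Solve det(B - λI) = 0. For a 2×2 matrix the characteristic equation is λ² - (trace)λ + det = 0.
trace(B) = a + d = -1 - 2 = -3.
det(B) = a*d - b*c = (-1)*(-2) - (1)*(2) = 2 - 2 = 0.
Characteristic equation: λ² - (-3)λ + (0) = 0.
Discriminant = (-3)² - 4*(0) = 9 - 0 = 9.
λ = (-3 ± √9) / 2 = (-3 ± 3) / 2 = -3, 0.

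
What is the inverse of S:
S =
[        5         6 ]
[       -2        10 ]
det(S) = 62
S⁻¹ =
[     5/31     -3/31 ]
[     1/31      5/62 ]

For a 2×2 matrix S = [[a, b], [c, d]] with det(S) ≠ 0, S⁻¹ = (1/det(S)) * [[d, -b], [-c, a]].
det(S) = (5)*(10) - (6)*(-2) = 50 + 12 = 62.
S⁻¹ = (1/62) * [[10, -6], [2, 5]].
Dividing each entry by 62 and reducing:
S⁻¹ =
[     5/31     -3/31 ]
[     1/31      5/62 ]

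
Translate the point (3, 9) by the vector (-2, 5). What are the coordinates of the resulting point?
(1, 14)

Translation by (-2, 5):
x' = 3 + -2 = 1
y' = 9 + 5 = 14
Homogeneous matrix: [[1, 0, -2], [0, 1, 5], [0, 0, 1]]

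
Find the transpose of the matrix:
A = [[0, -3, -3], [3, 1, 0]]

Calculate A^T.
[[0, 3], [-3, 1], [-3, 0]]

The transpose sends entry (i,j) to (j,i); rows become columns.
Row 0 of A: [0, -3, -3] -> column 0 of A^T.
Row 1 of A: [3, 1, 0] -> column 1 of A^T.
A^T = [[0, 3], [-3, 1], [-3, 0]]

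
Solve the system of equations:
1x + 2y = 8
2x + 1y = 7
x = 2, y = 3

Use elimination (row reduction):
Equation 1: 1x + 2y = 8.
Equation 2: 2x + 1y = 7.
Multiply Eq1 by 2 and Eq2 by 1: 2x + 4y = 16;  2x + 1y = 7.
Subtract: (-3)y = -9, so y = 3.
Back-substitute into Eq1: 1x + 2*(3) = 8, so x = 2.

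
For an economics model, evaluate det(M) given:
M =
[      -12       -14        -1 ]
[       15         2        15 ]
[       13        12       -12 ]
det(M) = -2956

Expand along row 0 (cofactor expansion): det(M) = a*(e*i - f*h) - b*(d*i - f*g) + c*(d*h - e*g), where the 3×3 is [[a, b, c], [d, e, f], [g, h, i]].
Minor M_00 = (2)*(-12) - (15)*(12) = -24 - 180 = -204.
Minor M_01 = (15)*(-12) - (15)*(13) = -180 - 195 = -375.
Minor M_02 = (15)*(12) - (2)*(13) = 180 - 26 = 154.
det(M) = (-12)*(-204) - (-14)*(-375) + (-1)*(154) = 2448 - 5250 - 154 = -2956.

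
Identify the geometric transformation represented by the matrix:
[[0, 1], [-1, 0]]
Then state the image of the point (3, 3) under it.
rotation by 90° clockwise (i.e., 270° counterclockwise); image of (3, 3) is (3, -3)

This matches the form [[cos θ, -sin θ], [sin θ, cos θ]] of a rotation matrix; reading off cos θ and sin θ gives the angle.
The matrix [[0, 1], [-1, 0]] represents: rotation by 90° clockwise (i.e., 270° counterclockwise).
Applying it to (3, 3): [0·3 + 1·3, -1·3 + 0·3] = (3, -3).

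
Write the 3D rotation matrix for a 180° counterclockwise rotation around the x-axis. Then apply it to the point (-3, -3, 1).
R = [[1, 0, 0], [0, -1, 0], [0, 0, -1]]; R·(-3, -3, 1) = (-3, 3, -1)

Rotation matrix for 180° around x-axis:
cos(180°) = -1, sin(180°) = 0
R = [[1, 0, 0], [0, -1, 0], [0, 0, -1]]
Apply to (-3, -3, 1): R·[-3, -3, 1]ᵀ = (-3, 3, -1)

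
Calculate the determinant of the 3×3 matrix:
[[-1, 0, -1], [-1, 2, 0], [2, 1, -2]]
9

Expansion along first row:
det = -1·det([[2,0],[1,-2]]) - 0·det([[-1,0],[2,-2]]) + -1·det([[-1,2],[2,1]])
    = -1·(2·-2 - 0·1) - 0·(-1·-2 - 0·2) + -1·(-1·1 - 2·2)
    = -1·-4 - 0·2 + -1·-5
    = 4 + 0 + 5 = 9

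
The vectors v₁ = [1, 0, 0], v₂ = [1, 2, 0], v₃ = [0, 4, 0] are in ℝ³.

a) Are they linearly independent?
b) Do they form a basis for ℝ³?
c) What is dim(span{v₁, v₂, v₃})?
Not independent, not a basis, dim(span) = 2

Check whether v₃ can be written as a linear combination of v₁ and v₂.
v₃ = (-2)·v₁ + (2)·v₂ = [0, 4, 0], so the three vectors are linearly dependent.
Thus they do not form a basis for ℝ³, and dim(span{v₁, v₂, v₃}) = 2 (spanned by v₁ and v₂).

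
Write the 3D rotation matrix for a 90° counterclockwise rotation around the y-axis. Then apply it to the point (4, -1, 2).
R = [[0, 0, 1], [0, 1, 0], [-1, 0, 0]]; R·(4, -1, 2) = (2, -1, -4)

Rotation matrix for 90° around y-axis:
cos(90°) = 0, sin(90°) = 1
R = [[0, 0, 1], [0, 1, 0], [-1, 0, 0]]
Apply to (4, -1, 2): R·[4, -1, 2]ᵀ = (2, -1, -4)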